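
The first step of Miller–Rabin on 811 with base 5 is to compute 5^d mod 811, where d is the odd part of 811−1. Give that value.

1

811 − 1 = 810 = 2^1 · 405, so d = 405.
5^1 ≡ 5 (mod 811)
5^2 ≡ 5^2 = 25 ≡ 25 (mod 811)
5^4 ≡ 25^2 = 625 ≡ 625 (mod 811)
5^8 ≡ 625^2 = 390625 ≡ 534 (mod 811)
5^16 ≡ 534^2 = 285156 ≡ 495 (mod 811)
5^32 ≡ 495^2 = 245025 ≡ 103 (mod 811)
5^64 ≡ 103^2 = 10609 ≡ 66 (mod 811)
5^128 ≡ 66^2 = 4356 ≡ 301 (mod 811)
5^256 ≡ 301^2 = 90601 ≡ 580 (mod 811)
405 = 256 + 128 + 16 + 4 + 1 in binary powers of 2.
So 5^405 ≡ 580 · 301 · 495 · 625 · 5 ≡ 1 (mod 811).
Since 5^d ≡ 1 (mod 811), base 5 does not prove 811 composite.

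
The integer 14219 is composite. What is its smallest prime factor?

59

14219 is odd.
Digit sum 17, not divisible by 3.
Ends in 9: not divisible by 5.
7: 14219 = 7·2031 + 2
11: 14219 = 11·1292 + 7
13: 14219 = 13·1093 + 10
17: 14219 = 17·836 + 7
19: 14219 = 19·748 + 7
23: 14219 = 23·618 + 5
29: 14219 = 29·490 + 9
31: 14219 = 31·458 + 21
37: 14219 = 37·384 + 11
41: 14219 = 41·346 + 33
43: 14219 = 43·330 + 29
47: 14219 = 47·302 + 25
53: 14219 = 53·268 + 15
59: 14219 = 59·241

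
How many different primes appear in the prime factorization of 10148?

10148 = 2^2 · 2537
2537 = 43 · 59
10148 = 2^2 · 43 · 59, which has 3 distinct prime factors.

3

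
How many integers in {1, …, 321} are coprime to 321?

212

Factor: 321 = 3 · 107.
φ(321) = (3−1) · (107−1) = 2 · 106 = 212.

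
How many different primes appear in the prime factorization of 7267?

2

7267 = 13^2 · 43
7267 = 13^2 · 43, which has 2 distinct prime factors.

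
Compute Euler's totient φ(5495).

Factor: 5495 = 5 · 7 · 157.
φ(5495) = (5−1) · (7−1) · (157−1) = 4 · 6 · 156 = 3744.

3744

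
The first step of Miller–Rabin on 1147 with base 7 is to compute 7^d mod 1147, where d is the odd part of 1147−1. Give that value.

1147 − 1 = 1146 = 2^1 · 573, so d = 573.
7^1 ≡ 7 (mod 1147)
7^2 ≡ 7^2 = 49 ≡ 49 (mod 1147)
7^4 ≡ 49^2 = 2401 ≡ 107 (mod 1147)
7^8 ≡ 107^2 = 11449 ≡ 1126 (mod 1147)
7^16 ≡ 1126^2 = 1267876 ≡ 441 (mod 1147)
7^32 ≡ 441^2 = 194481 ≡ 638 (mod 1147)
7^64 ≡ 638^2 = 407044 ≡ 1006 (mod 1147)
7^128 ≡ 1006^2 = 1012036 ≡ 382 (mod 1147)
7^256 ≡ 382^2 = 145924 ≡ 255 (mod 1147)
7^512 ≡ 255^2 = 65025 ≡ 793 (mod 1147)
573 = 512 + 32 + 16 + 8 + 4 + 1 in binary powers of 2.
So 7^573 ≡ 793 · 638 · 441 · 1126 · 107 · 7 ≡ 1025 (mod 1147).
Squaring chain: 1025; never reaches −1, so base 7 is a Miller–Rabin witness that 1147 is composite.

1025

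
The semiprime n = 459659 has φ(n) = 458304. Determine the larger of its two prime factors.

683

φ(n) = (p−1)(q−1) = n − (p+q) + 1, so p + q = 459659 − 458304 + 1 = 1356.
p and q are the roots of t² − 1356t + 459659 = 0.
Discriminant: 1356² − 4·459659 = 1838736 − 1838636 = 100; √100 = 10.
q = (1356 − 10)/2 = 673, p = (1356 + 10)/2 = 683.
Check: 673 · 683 = 459659.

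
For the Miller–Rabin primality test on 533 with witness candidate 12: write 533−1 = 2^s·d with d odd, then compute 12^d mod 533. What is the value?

533 − 1 = 532 = 2^2 · 133, so d = 133.
12^1 ≡ 12 (mod 533)
12^2 ≡ 12^2 = 144 ≡ 144 (mod 533)
12^4 ≡ 144^2 = 20736 ≡ 482 (mod 533)
12^8 ≡ 482^2 = 232324 ≡ 469 (mod 533)
12^16 ≡ 469^2 = 219961 ≡ 365 (mod 533)
12^32 ≡ 365^2 = 133225 ≡ 508 (mod 533)
12^64 ≡ 508^2 = 258064 ≡ 92 (mod 533)
12^128 ≡ 92^2 = 8464 ≡ 469 (mod 533)
133 = 128 + 4 + 1 in binary powers of 2.
So 12^133 ≡ 469 · 482 · 12 ≡ 259 (mod 533).
Squaring chain: 259 → 456; never reaches −1, so base 12 is a Miller–Rabin witness that 533 is composite.

259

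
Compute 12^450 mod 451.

419

12^1 ≡ 12 (mod 451)
12^2 ≡ 12^2 = 144 ≡ 144 (mod 451)
12^4 ≡ 144^2 = 20736 ≡ 441 (mod 451)
12^8 ≡ 441^2 = 194481 ≡ 100 (mod 451)
12^16 ≡ 100^2 = 10000 ≡ 78 (mod 451)
12^32 ≡ 78^2 = 6084 ≡ 221 (mod 451)
12^64 ≡ 221^2 = 48841 ≡ 133 (mod 451)
12^128 ≡ 133^2 = 17689 ≡ 100 (mod 451)
12^256 ≡ 100^2 = 10000 ≡ 78 (mod 451)
450 = 256 + 128 + 64 + 2 in binary powers of 2.
So 12^450 ≡ 78 · 100 · 133 · 144 ≡ 419 (mod 451).
Since 419 ≠ 1, base 12 is a Fermat witness: 451 is composite.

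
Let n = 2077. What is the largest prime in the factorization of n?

67

2077 = 31 · 67
67 is prime.
So 2077 = 31 · 67; the largest prime factor is 67.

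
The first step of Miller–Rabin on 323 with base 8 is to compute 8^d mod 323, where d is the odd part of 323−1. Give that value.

323 − 1 = 322 = 2^1 · 161, so d = 161.
8^1 ≡ 8 (mod 323)
8^2 ≡ 8^2 = 64 ≡ 64 (mod 323)
8^4 ≡ 64^2 = 4096 ≡ 220 (mod 323)
8^8 ≡ 220^2 = 48400 ≡ 273 (mod 323)
8^16 ≡ 273^2 = 74529 ≡ 239 (mod 323)
8^32 ≡ 239^2 = 57121 ≡ 273 (mod 323)
8^64 ≡ 273^2 = 74529 ≡ 239 (mod 323)
8^128 ≡ 239^2 = 57121 ≡ 273 (mod 323)
161 = 128 + 32 + 1 in binary powers of 2.
So 8^161 ≡ 273 · 273 · 8 ≡ 297 (mod 323).
Squaring chain: 297; never reaches −1, so base 8 is a Miller–Rabin witness that 323 is composite.

297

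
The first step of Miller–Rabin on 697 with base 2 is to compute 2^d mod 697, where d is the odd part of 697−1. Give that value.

697 − 1 = 696 = 2^3 · 87, so d = 87.
2^1 ≡ 2 (mod 697)
2^2 ≡ 2^2 = 4 ≡ 4 (mod 697)
2^4 ≡ 4^2 = 16 ≡ 16 (mod 697)
2^8 ≡ 16^2 = 256 ≡ 256 (mod 697)
2^16 ≡ 256^2 = 65536 ≡ 18 (mod 697)
2^32 ≡ 18^2 = 324 ≡ 324 (mod 697)
2^64 ≡ 324^2 = 104976 ≡ 426 (mod 697)
87 = 64 + 16 + 4 + 2 + 1 in binary powers of 2.
So 2^87 ≡ 426 · 18 · 16 · 4 · 2 ≡ 128 (mod 697).
Squaring chain: 128 → 353 → 543; never reaches −1, so base 2 is a Miller–Rabin witness that 697 is composite.

128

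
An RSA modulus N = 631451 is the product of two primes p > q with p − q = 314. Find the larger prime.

Since p = q + 314, we have 631451 = q(q + 314), so q² + 314q − 631451 = 0.
Discriminant: 314² + 4·631451 = 98596 + 2525804 = 2624400; √2624400 = 1620.
q = (−314 + 1620)/2 = 653, and p = q + 314 = 967.
Check: 653 · 967 = 631451.

967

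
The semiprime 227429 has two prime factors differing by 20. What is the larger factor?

487

Since p = q + 20, we have 227429 = q(q + 20), so q² + 20q − 227429 = 0.
Discriminant: 20² + 4·227429 = 400 + 909716 = 910116; √910116 = 954.
q = (−20 + 954)/2 = 467, and p = q + 20 = 487.
Check: 467 · 487 = 227429.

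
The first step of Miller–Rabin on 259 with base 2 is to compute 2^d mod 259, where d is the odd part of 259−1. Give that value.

259 − 1 = 258 = 2^1 · 129, so d = 129.
2^1 ≡ 2 (mod 259)
2^2 ≡ 2^2 = 4 ≡ 4 (mod 259)
2^4 ≡ 4^2 = 16 ≡ 16 (mod 259)
2^8 ≡ 16^2 = 256 ≡ 256 (mod 259)
2^16 ≡ 256^2 = 65536 ≡ 9 (mod 259)
2^32 ≡ 9^2 = 81 ≡ 81 (mod 259)
2^64 ≡ 81^2 = 6561 ≡ 86 (mod 259)
2^128 ≡ 86^2 = 7396 ≡ 144 (mod 259)
129 = 128 + 1 in binary powers of 2.
So 2^129 ≡ 144 · 2 ≡ 29 (mod 259).
Squaring chain: 29; never reaches −1, so base 2 is a Miller–Rabin witness that 259 is composite.

29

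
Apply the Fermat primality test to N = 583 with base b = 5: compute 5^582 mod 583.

322

5^1 ≡ 5 (mod 583)
5^2 ≡ 5^2 = 25 ≡ 25 (mod 583)
5^4 ≡ 25^2 = 625 ≡ 42 (mod 583)
5^8 ≡ 42^2 = 1764 ≡ 15 (mod 583)
5^16 ≡ 15^2 = 225 ≡ 225 (mod 583)
5^32 ≡ 225^2 = 50625 ≡ 487 (mod 583)
5^64 ≡ 487^2 = 237169 ≡ 471 (mod 583)
5^128 ≡ 471^2 = 221841 ≡ 301 (mod 583)
5^256 ≡ 301^2 = 90601 ≡ 236 (mod 583)
5^512 ≡ 236^2 = 55696 ≡ 311 (mod 583)
582 = 512 + 64 + 4 + 2 in binary powers of 2.
So 5^582 ≡ 311 · 471 · 42 · 25 ≡ 322 (mod 583).
Since 322 ≠ 1, base 5 is a Fermat witness: 583 is composite.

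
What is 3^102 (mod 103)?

1

3^1 ≡ 3 (mod 103)
3^2 ≡ 3^2 = 9 ≡ 9 (mod 103)
3^4 ≡ 9^2 = 81 ≡ 81 (mod 103)
3^8 ≡ 81^2 = 6561 ≡ 72 (mod 103)
3^16 ≡ 72^2 = 5184 ≡ 34 (mod 103)
3^32 ≡ 34^2 = 1156 ≡ 23 (mod 103)
3^64 ≡ 23^2 = 529 ≡ 14 (mod 103)
102 = 64 + 32 + 4 + 2 in binary powers of 2.
So 3^102 ≡ 14 · 23 · 81 · 9 ≡ 1 (mod 103).
Since the result is 1, base 3 gives no evidence that 103 is composite.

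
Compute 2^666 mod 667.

2^1 ≡ 2 (mod 667)
2^2 ≡ 2^2 = 4 ≡ 4 (mod 667)
2^4 ≡ 4^2 = 16 ≡ 16 (mod 667)
2^8 ≡ 16^2 = 256 ≡ 256 (mod 667)
2^16 ≡ 256^2 = 65536 ≡ 170 (mod 667)
2^32 ≡ 170^2 = 28900 ≡ 219 (mod 667)
2^64 ≡ 219^2 = 47961 ≡ 604 (mod 667)
2^128 ≡ 604^2 = 364816 ≡ 634 (mod 667)
2^256 ≡ 634^2 = 401956 ≡ 422 (mod 667)
2^512 ≡ 422^2 = 178084 ≡ 662 (mod 667)
666 = 512 + 128 + 16 + 8 + 2 in binary powers of 2.
So 2^666 ≡ 662 · 634 · 170 · 256 · 4 ≡ 179 (mod 667).
Since 179 ≠ 1, base 2 is a Fermat witness: 667 is composite.

179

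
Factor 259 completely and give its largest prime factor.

259 = 7 · 37
37 is prime.
So 259 = 7 · 37; the largest prime factor is 37.

37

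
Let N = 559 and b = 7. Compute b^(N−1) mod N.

259

7^1 ≡ 7 (mod 559)
7^2 ≡ 7^2 = 49 ≡ 49 (mod 559)
7^4 ≡ 49^2 = 2401 ≡ 165 (mod 559)
7^8 ≡ 165^2 = 27225 ≡ 393 (mod 559)
7^16 ≡ 393^2 = 154449 ≡ 165 (mod 559)
7^32 ≡ 165^2 = 27225 ≡ 393 (mod 559)
7^64 ≡ 393^2 = 154449 ≡ 165 (mod 559)
7^128 ≡ 165^2 = 27225 ≡ 393 (mod 559)
7^256 ≡ 393^2 = 154449 ≡ 165 (mod 559)
7^512 ≡ 165^2 = 27225 ≡ 393 (mod 559)
558 = 512 + 32 + 8 + 4 + 2 in binary powers of 2.
So 7^558 ≡ 393 · 393 · 393 · 165 · 49 ≡ 259 (mod 559).
Since 259 ≠ 1, base 7 is a Fermat witness: 559 is composite.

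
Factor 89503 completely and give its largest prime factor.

89503 = 37 · 2419
2419 = 41 · 59
59 is prime.
So 89503 = 37 · 41 · 59; the largest prime factor is 59.

59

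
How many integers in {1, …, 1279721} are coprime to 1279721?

1243008

Factor: 1279721 = 79 · 97 · 167.
φ(1279721) = (79−1) · (97−1) · (167−1) = 78 · 96 · 166 = 1243008.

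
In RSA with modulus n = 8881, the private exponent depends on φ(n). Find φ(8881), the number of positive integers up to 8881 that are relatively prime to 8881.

8692

Factor: 8881 = 83 · 107.
φ(8881) = (83−1) · (107−1) = 82 · 106 = 8692.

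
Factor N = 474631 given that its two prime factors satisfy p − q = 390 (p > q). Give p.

Since p = q + 390, we have 474631 = q(q + 390), so q² + 390q − 474631 = 0.
Discriminant: 390² + 4·474631 = 152100 + 1898524 = 2050624; √2050624 = 1432.
q = (−390 + 1432)/2 = 521, and p = q + 390 = 911.
Check: 521 · 911 = 474631.

911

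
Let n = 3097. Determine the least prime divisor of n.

19

3097 is odd.
Digit sum 19, not divisible by 3.
Ends in 7: not divisible by 5.
7: 3097 = 7·442 + 3
11: 3097 = 11·281 + 6
13: 3097 = 13·238 + 3
17: 3097 = 17·182 + 3
19: 3097 = 19·163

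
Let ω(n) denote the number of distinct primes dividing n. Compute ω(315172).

315172 = 2^2 · 78793
78793 = 11 · 7163
7163 = 13 · 551
551 = 19 · 29
315172 = 2^2 · 11 · 13 · 19 · 29, which has 5 distinct prime factors.

5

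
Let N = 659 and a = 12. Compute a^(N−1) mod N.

12^1 ≡ 12 (mod 659)
12^2 ≡ 12^2 = 144 ≡ 144 (mod 659)
12^4 ≡ 144^2 = 20736 ≡ 307 (mod 659)
12^8 ≡ 307^2 = 94249 ≡ 12 (mod 659)
12^16 ≡ 12^2 = 144 ≡ 144 (mod 659)
12^32 ≡ 144^2 = 20736 ≡ 307 (mod 659)
12^64 ≡ 307^2 = 94249 ≡ 12 (mod 659)
12^128 ≡ 12^2 = 144 ≡ 144 (mod 659)
12^256 ≡ 144^2 = 20736 ≡ 307 (mod 659)
12^512 ≡ 307^2 = 94249 ≡ 12 (mod 659)
658 = 512 + 128 + 16 + 2 in binary powers of 2.
So 12^658 ≡ 12 · 144 · 144 · 144 ≡ 1 (mod 659).
Since the result is 1, base 12 gives no evidence that 659 is composite.

1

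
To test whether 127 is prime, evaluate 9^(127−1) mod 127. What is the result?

9^1 ≡ 9 (mod 127)
9^2 ≡ 9^2 = 81 ≡ 81 (mod 127)
9^4 ≡ 81^2 = 6561 ≡ 84 (mod 127)
9^8 ≡ 84^2 = 7056 ≡ 71 (mod 127)
9^16 ≡ 71^2 = 5041 ≡ 88 (mod 127)
9^32 ≡ 88^2 = 7744 ≡ 124 (mod 127)
9^64 ≡ 124^2 = 15376 ≡ 9 (mod 127)
126 = 64 + 32 + 16 + 8 + 4 + 2 in binary powers of 2.
So 9^126 ≡ 9 · 124 · 88 · 71 · 84 · 81 ≡ 1 (mod 127).
Since the result is 1, base 9 gives no evidence that 127 is composite.

1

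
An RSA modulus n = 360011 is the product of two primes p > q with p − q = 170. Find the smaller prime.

Since p = q + 170, we have 360011 = q(q + 170), so q² + 170q − 360011 = 0.
Discriminant: 170² + 4·360011 = 28900 + 1440044 = 1468944; √1468944 = 1212.
q = (−170 + 1212)/2 = 521, and p = q + 170 = 691.
Check: 521 · 691 = 360011.

521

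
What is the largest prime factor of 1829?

1829 = 31 · 59
59 is prime.
So 1829 = 31 · 59; the largest prime factor is 59.

59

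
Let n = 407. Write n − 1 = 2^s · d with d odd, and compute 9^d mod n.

256

407 − 1 = 406 = 2^1 · 203, so d = 203.
9^1 ≡ 9 (mod 407)
9^2 ≡ 9^2 = 81 ≡ 81 (mod 407)
9^4 ≡ 81^2 = 6561 ≡ 49 (mod 407)
9^8 ≡ 49^2 = 2401 ≡ 366 (mod 407)
9^16 ≡ 366^2 = 133956 ≡ 53 (mod 407)
9^32 ≡ 53^2 = 2809 ≡ 367 (mod 407)
9^64 ≡ 367^2 = 134689 ≡ 379 (mod 407)
9^128 ≡ 379^2 = 143641 ≡ 377 (mod 407)
203 = 128 + 64 + 8 + 2 + 1 in binary powers of 2.
So 9^203 ≡ 377 · 379 · 366 · 81 · 9 ≡ 256 (mod 407).
Squaring chain: 256; never reaches −1, so base 9 is a Miller–Rabin witness that 407 is composite.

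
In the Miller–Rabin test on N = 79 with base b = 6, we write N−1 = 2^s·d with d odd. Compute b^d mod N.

78

79 − 1 = 78 = 2^1 · 39, so d = 39.
6^1 ≡ 6 (mod 79)
6^2 ≡ 6^2 = 36 ≡ 36 (mod 79)
6^4 ≡ 36^2 = 1296 ≡ 32 (mod 79)
6^8 ≡ 32^2 = 1024 ≡ 76 (mod 79)
6^16 ≡ 76^2 = 5776 ≡ 9 (mod 79)
6^32 ≡ 9^2 = 81 ≡ 2 (mod 79)
39 = 32 + 4 + 2 + 1 in binary powers of 2.
So 6^39 ≡ 2 · 32 · 36 · 6 ≡ 78 (mod 79).
Since 6^d ≡ 78 (mod 79), base 6 does not prove 79 composite.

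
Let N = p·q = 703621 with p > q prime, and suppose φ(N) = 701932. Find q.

φ(n) = (p−1)(q−1) = n − (p+q) + 1, so p + q = 703621 − 701932 + 1 = 1690.
p and q are the roots of t² − 1690t + 703621 = 0.
Discriminant: 1690² − 4·703621 = 2856100 − 2814484 = 41616; √41616 = 204.
q = (1690 − 204)/2 = 743, p = (1690 + 204)/2 = 947.
Check: 743 · 947 = 703621.

743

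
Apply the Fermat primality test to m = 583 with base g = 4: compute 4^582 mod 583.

4^1 ≡ 4 (mod 583)
4^2 ≡ 4^2 = 16 ≡ 16 (mod 583)
4^4 ≡ 16^2 = 256 ≡ 256 (mod 583)
4^8 ≡ 256^2 = 65536 ≡ 240 (mod 583)
4^16 ≡ 240^2 = 57600 ≡ 466 (mod 583)
4^32 ≡ 466^2 = 217156 ≡ 280 (mod 583)
4^64 ≡ 280^2 = 78400 ≡ 278 (mod 583)
4^128 ≡ 278^2 = 77284 ≡ 328 (mod 583)
4^256 ≡ 328^2 = 107584 ≡ 312 (mod 583)
4^512 ≡ 312^2 = 97344 ≡ 566 (mod 583)
582 = 512 + 64 + 4 + 2 in binary powers of 2.
So 4^582 ≡ 566 · 278 · 256 · 16 ≡ 236 (mod 583).
Since 236 ≠ 1, base 4 is a Fermat witness: 583 is composite.

236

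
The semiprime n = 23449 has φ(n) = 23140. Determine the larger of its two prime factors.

φ(n) = (p−1)(q−1) = n − (p+q) + 1, so p + q = 23449 − 23140 + 1 = 310.
p and q are the roots of t² − 310t + 23449 = 0.
Discriminant: 310² − 4·23449 = 96100 − 93796 = 2304; √2304 = 48.
q = (310 − 48)/2 = 131, p = (310 + 48)/2 = 179.
Check: 131 · 179 = 23449.

179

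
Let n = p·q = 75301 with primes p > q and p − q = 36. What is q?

257

Since p = q + 36, we have 75301 = q(q + 36), so q² + 36q − 75301 = 0.
Discriminant: 36² + 4·75301 = 1296 + 301204 = 302500; √302500 = 550.
q = (−36 + 550)/2 = 257, and p = q + 36 = 293.
Check: 257 · 293 = 75301.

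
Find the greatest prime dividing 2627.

2627 = 37 · 71
71 is prime.
So 2627 = 37 · 71; the largest prime factor is 71.

71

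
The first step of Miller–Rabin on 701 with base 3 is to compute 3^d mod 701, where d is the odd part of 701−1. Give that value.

566

701 − 1 = 700 = 2^2 · 175, so d = 175.
3^1 ≡ 3 (mod 701)
3^2 ≡ 3^2 = 9 ≡ 9 (mod 701)
3^4 ≡ 9^2 = 81 ≡ 81 (mod 701)
3^8 ≡ 81^2 = 6561 ≡ 252 (mod 701)
3^16 ≡ 252^2 = 63504 ≡ 414 (mod 701)
3^32 ≡ 414^2 = 171396 ≡ 352 (mod 701)
3^64 ≡ 352^2 = 123904 ≡ 528 (mod 701)
3^128 ≡ 528^2 = 278784 ≡ 487 (mod 701)
175 = 128 + 32 + 8 + 4 + 2 + 1 in binary powers of 2.
So 3^175 ≡ 487 · 352 · 252 · 81 · 9 · 3 ≡ 566 (mod 701).
Squaring chain: 566 → 700; reaches −1, so base 3 does not prove 701 composite.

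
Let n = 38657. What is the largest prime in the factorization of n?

38657 = 29 · 1333
1333 = 31 · 43
43 is prime.
So 38657 = 29 · 31 · 43; the largest prime factor is 43.

43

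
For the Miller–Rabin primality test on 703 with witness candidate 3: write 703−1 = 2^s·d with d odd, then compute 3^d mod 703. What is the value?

703 − 1 = 702 = 2^1 · 351, so d = 351.
3^1 ≡ 3 (mod 703)
3^2 ≡ 3^2 = 9 ≡ 9 (mod 703)
3^4 ≡ 9^2 = 81 ≡ 81 (mod 703)
3^8 ≡ 81^2 = 6561 ≡ 234 (mod 703)
3^16 ≡ 234^2 = 54756 ≡ 625 (mod 703)
3^32 ≡ 625^2 = 390625 ≡ 460 (mod 703)
3^64 ≡ 460^2 = 211600 ≡ 700 (mod 703)
3^128 ≡ 700^2 = 490000 ≡ 9 (mod 703)
3^256 ≡ 9^2 = 81 ≡ 81 (mod 703)
351 = 256 + 64 + 16 + 8 + 4 + 2 + 1 in binary powers of 2.
So 3^351 ≡ 81 · 700 · 625 · 234 · 81 · 9 · 3 ≡ 702 (mod 703).
Since 3^d ≡ 702 (mod 703), base 3 does not prove 703 composite.

702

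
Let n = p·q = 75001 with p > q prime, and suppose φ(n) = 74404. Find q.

179

φ(n) = (p−1)(q−1) = n − (p+q) + 1, so p + q = 75001 − 74404 + 1 = 598.
p and q are the roots of t² − 598t + 75001 = 0.
Discriminant: 598² − 4·75001 = 357604 − 300004 = 57600; √57600 = 240.
q = (598 − 240)/2 = 179, p = (598 + 240)/2 = 419.
Check: 179 · 419 = 75001.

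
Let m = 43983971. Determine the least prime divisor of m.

97

43983971 is odd.
Digit sum 44, not divisible by 3.
Ends in 1: not divisible by 5.
7: 43983971 = 7·6283424 + 3
11: 43983971 = 11·3998542 + 9
13: 43983971 = 13·3383382 + 5
17: 43983971 = 17·2587292 + 7
19: 43983971 = 19·2314945 + 16
23: 43983971 = 23·1912346 + 13
29: 43983971 = 29·1516688 + 19
31: 43983971 = 31·1418837 + 24
37: 43983971 = 37·1188755 + 36
41: 43983971 = 41·1072779 + 32
43: 43983971 = 43·1022883 + 2
47: 43983971 = 47·935829 + 8
53: 43983971 = 53·829886 + 13
59: 43983971 = 59·745491 + 2
61: 43983971 = 61·721048 + 43
67: 43983971 = 67·656477 + 12
71: 43983971 = 71·619492 + 39
73: 43983971 = 73·602520 + 11
79: 43983971 = 79·556759 + 10
83: 43983971 = 83·529927 + 30
89: 43983971 = 89·494201 + 82
97: 43983971 = 97·453443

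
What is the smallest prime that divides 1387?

19

1387 is odd.
Digit sum 19, not divisible by 3.
Ends in 7: not divisible by 5.
7: 1387 = 7·198 + 1
11: 1387 = 11·126 + 1
13: 1387 = 13·106 + 9
17: 1387 = 17·81 + 10
19: 1387 = 19·73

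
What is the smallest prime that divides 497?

7

497 is odd.
Digit sum 20, not divisible by 3.
Ends in 7: not divisible by 5.
7: 497 = 7·71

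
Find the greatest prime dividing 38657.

38657 = 29 · 1333
1333 = 31 · 43
43 is prime.
So 38657 = 29 · 31 · 43; the largest prime factor is 43.

43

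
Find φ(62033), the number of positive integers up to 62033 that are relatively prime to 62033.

56320

Factor: 62033 = 17 · 41 · 89.
φ(62033) = (17−1) · (41−1) · (89−1) = 16 · 40 · 88 = 56320.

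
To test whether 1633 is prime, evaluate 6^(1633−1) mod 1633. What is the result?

1549

6^1 ≡ 6 (mod 1633)
6^2 ≡ 6^2 = 36 ≡ 36 (mod 1633)
6^4 ≡ 36^2 = 1296 ≡ 1296 (mod 1633)
6^8 ≡ 1296^2 = 1679616 ≡ 892 (mod 1633)
6^16 ≡ 892^2 = 795664 ≡ 393 (mod 1633)
6^32 ≡ 393^2 = 154449 ≡ 947 (mod 1633)
6^64 ≡ 947^2 = 896809 ≡ 292 (mod 1633)
6^128 ≡ 292^2 = 85264 ≡ 348 (mod 1633)
6^256 ≡ 348^2 = 121104 ≡ 262 (mod 1633)
6^512 ≡ 262^2 = 68644 ≡ 58 (mod 1633)
6^1024 ≡ 58^2 = 3364 ≡ 98 (mod 1633)
1632 = 1024 + 512 + 64 + 32 in binary powers of 2.
So 6^1632 ≡ 98 · 58 · 292 · 947 ≡ 1549 (mod 1633).
Since 1549 ≠ 1, base 6 is a Fermat witness: 1633 is composite.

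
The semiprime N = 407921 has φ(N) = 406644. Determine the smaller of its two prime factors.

619

φ(n) = (p−1)(q−1) = n − (p+q) + 1, so p + q = 407921 − 406644 + 1 = 1278.
p and q are the roots of t² − 1278t + 407921 = 0.
Discriminant: 1278² − 4·407921 = 1633284 − 1631684 = 1600; √1600 = 40.
q = (1278 − 40)/2 = 619, p = (1278 + 40)/2 = 659.
Check: 619 · 659 = 407921.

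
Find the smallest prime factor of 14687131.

14687131 is odd.
Digit sum 31, not divisible by 3.
Ends in 1: not divisible by 5.
7: 14687131 = 7·2098161 + 4
11: 14687131 = 11·1335193 + 8
13: 14687131 = 13·1129779 + 4
17: 14687131 = 17·863948 + 15
19: 14687131 = 19·773006 + 17
23: 14687131 = 23·638570 + 21
29: 14687131 = 29·506452 + 23
31: 14687131 = 31·473778 + 13
37: 14687131 = 37·396949 + 18
41: 14687131 = 41·358222 + 29
43: 14687131 = 43·341561 + 8
47: 14687131 = 47·312492 + 7
53: 14687131 = 53·277115 + 36
59: 14687131 = 59·248934 + 25
61: 14687131 = 61·240772 + 39
67: 14687131 = 67·219210 + 61
71: 14687131 = 71·206861

71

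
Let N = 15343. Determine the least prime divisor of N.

15343 is odd.
Digit sum 16, not divisible by 3.
Ends in 3: not divisible by 5.
7: 15343 = 7·2191 + 6
11: 15343 = 11·1394 + 9
13: 15343 = 13·1180 + 3
17: 15343 = 17·902 + 9
19: 15343 = 19·807 + 10
23: 15343 = 23·667 + 2
29: 15343 = 29·529 + 2
31: 15343 = 31·494 + 29
37: 15343 = 37·414 + 25
41: 15343 = 41·374 + 9
43: 15343 = 43·356 + 35
47: 15343 = 47·326 + 21
53: 15343 = 53·289 + 26
59: 15343 = 59·260 + 3
61: 15343 = 61·251 + 32
67: 15343 = 67·229

67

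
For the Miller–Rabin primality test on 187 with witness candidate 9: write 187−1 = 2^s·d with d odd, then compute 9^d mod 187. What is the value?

187 − 1 = 186 = 2^1 · 93, so d = 93.
9^1 ≡ 9 (mod 187)
9^2 ≡ 9^2 = 81 ≡ 81 (mod 187)
9^4 ≡ 81^2 = 6561 ≡ 16 (mod 187)
9^8 ≡ 16^2 = 256 ≡ 69 (mod 187)
9^16 ≡ 69^2 = 4761 ≡ 86 (mod 187)
9^32 ≡ 86^2 = 7396 ≡ 103 (mod 187)
9^64 ≡ 103^2 = 10609 ≡ 137 (mod 187)
93 = 64 + 16 + 8 + 4 + 1 in binary powers of 2.
So 9^93 ≡ 137 · 86 · 69 · 16 · 9 ≡ 25 (mod 187).
Squaring chain: 25; never reaches −1, so base 9 is a Miller–Rabin witness that 187 is composite.

25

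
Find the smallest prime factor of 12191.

12191 is odd.
Digit sum 14, not divisible by 3.
Ends in 1: not divisible by 5.
7: 12191 = 7·1741 + 4
11: 12191 = 11·1108 + 3
13: 12191 = 13·937 + 10
17: 12191 = 17·717 + 2
19: 12191 = 19·641 + 12
23: 12191 = 23·530 + 1
29: 12191 = 29·420 + 11
31: 12191 = 31·393 + 8
37: 12191 = 37·329 + 18
41: 12191 = 41·297 + 14
43: 12191 = 43·283 + 22
47: 12191 = 47·259 + 18
53: 12191 = 53·230 + 1
59: 12191 = 59·206 + 37
61: 12191 = 61·199 + 52
67: 12191 = 67·181 + 64
71: 12191 = 71·171 + 50
73: 12191 = 73·167

73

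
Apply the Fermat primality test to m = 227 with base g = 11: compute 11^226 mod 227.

11^1 ≡ 11 (mod 227)
11^2 ≡ 11^2 = 121 ≡ 121 (mod 227)
11^4 ≡ 121^2 = 14641 ≡ 113 (mod 227)
11^8 ≡ 113^2 = 12769 ≡ 57 (mod 227)
11^16 ≡ 57^2 = 3249 ≡ 71 (mod 227)
11^32 ≡ 71^2 = 5041 ≡ 47 (mod 227)
11^64 ≡ 47^2 = 2209 ≡ 166 (mod 227)
11^128 ≡ 166^2 = 27556 ≡ 89 (mod 227)
226 = 128 + 64 + 32 + 2 in binary powers of 2.
So 11^226 ≡ 89 · 166 · 47 · 121 ≡ 1 (mod 227).
Since the result is 1, base 11 gives no evidence that 227 is composite.

1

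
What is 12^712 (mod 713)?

12^1 ≡ 12 (mod 713)
12^2 ≡ 12^2 = 144 ≡ 144 (mod 713)
12^4 ≡ 144^2 = 20736 ≡ 59 (mod 713)
12^8 ≡ 59^2 = 3481 ≡ 629 (mod 713)
12^16 ≡ 629^2 = 395641 ≡ 639 (mod 713)
12^32 ≡ 639^2 = 408321 ≡ 485 (mod 713)
12^64 ≡ 485^2 = 235225 ≡ 648 (mod 713)
12^128 ≡ 648^2 = 419904 ≡ 660 (mod 713)
12^256 ≡ 660^2 = 435600 ≡ 670 (mod 713)
12^512 ≡ 670^2 = 448900 ≡ 423 (mod 713)
712 = 512 + 128 + 64 + 8 in binary powers of 2.
So 12^712 ≡ 423 · 660 · 648 · 629 ≡ 100 (mod 713).
Since 100 ≠ 1, base 12 is a Fermat witness: 713 is composite.

100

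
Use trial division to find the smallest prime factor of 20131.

20131 is odd.
Digit sum 7, not divisible by 3.
Ends in 1: not divisible by 5.
7: 20131 = 7·2875 + 6
11: 20131 = 11·1830 + 1
13: 20131 = 13·1548 + 7
17: 20131 = 17·1184 + 3
19: 20131 = 19·1059 + 10
23: 20131 = 23·875 + 6
29: 20131 = 29·694 + 5
31: 20131 = 31·649 + 12
37: 20131 = 37·544 + 3
41: 20131 = 41·491

41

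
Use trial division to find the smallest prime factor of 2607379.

2607379 is odd.
Digit sum 34, not divisible by 3.
Ends in 9: not divisible by 5.
7: 2607379 = 7·372482 + 5
11: 2607379 = 11·237034 + 5
13: 2607379 = 13·200567 + 8
17: 2607379 = 17·153375 + 4
19: 2607379 = 19·137230 + 9
23: 2607379 = 23·113364 + 7
29: 2607379 = 29·89909 + 18
31: 2607379 = 31·84109

31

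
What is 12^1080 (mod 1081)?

98

12^1 ≡ 12 (mod 1081)
12^2 ≡ 12^2 = 144 ≡ 144 (mod 1081)
12^4 ≡ 144^2 = 20736 ≡ 197 (mod 1081)
12^8 ≡ 197^2 = 38809 ≡ 974 (mod 1081)
12^16 ≡ 974^2 = 948676 ≡ 639 (mod 1081)
12^32 ≡ 639^2 = 408321 ≡ 784 (mod 1081)
12^64 ≡ 784^2 = 614656 ≡ 648 (mod 1081)
12^128 ≡ 648^2 = 419904 ≡ 476 (mod 1081)
12^256 ≡ 476^2 = 226576 ≡ 647 (mod 1081)
12^512 ≡ 647^2 = 418609 ≡ 262 (mod 1081)
12^1024 ≡ 262^2 = 68644 ≡ 541 (mod 1081)
1080 = 1024 + 32 + 16 + 8 in binary powers of 2.
So 12^1080 ≡ 541 · 784 · 639 · 974 ≡ 98 (mod 1081).
Since 98 ≠ 1, base 12 is a Fermat witness: 1081 is composite.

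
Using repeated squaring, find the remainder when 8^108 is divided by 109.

8^1 ≡ 8 (mod 109)
8^2 ≡ 8^2 = 64 ≡ 64 (mod 109)
8^4 ≡ 64^2 = 4096 ≡ 63 (mod 109)
8^8 ≡ 63^2 = 3969 ≡ 45 (mod 109)
8^16 ≡ 45^2 = 2025 ≡ 63 (mod 109)
8^32 ≡ 63^2 = 3969 ≡ 45 (mod 109)
8^64 ≡ 45^2 = 2025 ≡ 63 (mod 109)
108 = 64 + 32 + 8 + 4 in binary powers of 2.
So 8^108 ≡ 63 · 45 · 45 · 63 ≡ 1 (mod 109).
Since the result is 1, base 8 gives no evidence that 109 is composite.

1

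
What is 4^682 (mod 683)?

1

4^1 ≡ 4 (mod 683)
4^2 ≡ 4^2 = 16 ≡ 16 (mod 683)
4^4 ≡ 16^2 = 256 ≡ 256 (mod 683)
4^8 ≡ 256^2 = 65536 ≡ 651 (mod 683)
4^16 ≡ 651^2 = 423801 ≡ 341 (mod 683)
4^32 ≡ 341^2 = 116281 ≡ 171 (mod 683)
4^64 ≡ 171^2 = 29241 ≡ 555 (mod 683)
4^128 ≡ 555^2 = 308025 ≡ 675 (mod 683)
4^256 ≡ 675^2 = 455625 ≡ 64 (mod 683)
4^512 ≡ 64^2 = 4096 ≡ 681 (mod 683)
682 = 512 + 128 + 32 + 8 + 2 in binary powers of 2.
So 4^682 ≡ 681 · 675 · 171 · 651 · 16 ≡ 1 (mod 683).
Since the result is 1, base 4 gives no evidence that 683 is composite.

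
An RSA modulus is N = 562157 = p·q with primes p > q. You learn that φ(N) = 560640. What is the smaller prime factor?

641

φ(n) = (p−1)(q−1) = n − (p+q) + 1, so p + q = 562157 − 560640 + 1 = 1518.
p and q are the roots of t² − 1518t + 562157 = 0.
Discriminant: 1518² − 4·562157 = 2304324 − 2248628 = 55696; √55696 = 236.
q = (1518 − 236)/2 = 641, p = (1518 + 236)/2 = 877.
Check: 641 · 877 = 562157.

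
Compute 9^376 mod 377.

9^1 ≡ 9 (mod 377)
9^2 ≡ 9^2 = 81 ≡ 81 (mod 377)
9^4 ≡ 81^2 = 6561 ≡ 152 (mod 377)
9^8 ≡ 152^2 = 23104 ≡ 107 (mod 377)
9^16 ≡ 107^2 = 11449 ≡ 139 (mod 377)
9^32 ≡ 139^2 = 19321 ≡ 94 (mod 377)
9^64 ≡ 94^2 = 8836 ≡ 165 (mod 377)
9^128 ≡ 165^2 = 27225 ≡ 81 (mod 377)
9^256 ≡ 81^2 = 6561 ≡ 152 (mod 377)
376 = 256 + 64 + 32 + 16 + 8 in binary powers of 2.
So 9^376 ≡ 152 · 165 · 94 · 139 · 107 ≡ 256 (mod 377).
Since 256 ≠ 1, base 9 is a Fermat witness: 377 is composite.

256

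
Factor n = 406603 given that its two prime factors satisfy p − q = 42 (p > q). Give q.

617

Since p = q + 42, we have 406603 = q(q + 42), so q² + 42q − 406603 = 0.
Discriminant: 42² + 4·406603 = 1764 + 1626412 = 1628176; √1628176 = 1276.
q = (−42 + 1276)/2 = 617, and p = q + 42 = 659.
Check: 617 · 659 = 406603.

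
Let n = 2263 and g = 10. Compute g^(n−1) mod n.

2236

10^1 ≡ 10 (mod 2263)
10^2 ≡ 10^2 = 100 ≡ 100 (mod 2263)
10^4 ≡ 100^2 = 10000 ≡ 948 (mod 2263)
10^8 ≡ 948^2 = 898704 ≡ 293 (mod 2263)
10^16 ≡ 293^2 = 85849 ≡ 2118 (mod 2263)
10^32 ≡ 2118^2 = 4485924 ≡ 658 (mod 2263)
10^64 ≡ 658^2 = 432964 ≡ 731 (mod 2263)
10^128 ≡ 731^2 = 534361 ≡ 293 (mod 2263)
10^256 ≡ 293^2 = 85849 ≡ 2118 (mod 2263)
10^512 ≡ 2118^2 = 4485924 ≡ 658 (mod 2263)
10^1024 ≡ 658^2 = 432964 ≡ 731 (mod 2263)
10^2048 ≡ 731^2 = 534361 ≡ 293 (mod 2263)
2262 = 2048 + 128 + 64 + 16 + 4 + 2 in binary powers of 2.
So 10^2262 ≡ 293 · 293 · 731 · 2118 · 948 · 100 ≡ 2236 (mod 2263).
Since 2236 ≠ 1, base 10 is a Fermat witness: 2263 is composite.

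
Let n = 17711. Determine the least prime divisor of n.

89

17711 is odd.
Digit sum 17, not divisible by 3.
Ends in 1: not divisible by 5.
7: 17711 = 7·2530 + 1
11: 17711 = 11·1610 + 1
13: 17711 = 13·1362 + 5
17: 17711 = 17·1041 + 14
19: 17711 = 19·932 + 3
23: 17711 = 23·770 + 1
29: 17711 = 29·610 + 21
31: 17711 = 31·571 + 10
37: 17711 = 37·478 + 25
41: 17711 = 41·431 + 40
43: 17711 = 43·411 + 38
47: 17711 = 47·376 + 39
53: 17711 = 53·334 + 9
59: 17711 = 59·300 + 11
61: 17711 = 61·290 + 21
67: 17711 = 67·264 + 23
71: 17711 = 71·249 + 32
73: 17711 = 73·242 + 45
79: 17711 = 79·224 + 15
83: 17711 = 83·213 + 32
89: 17711 = 89·199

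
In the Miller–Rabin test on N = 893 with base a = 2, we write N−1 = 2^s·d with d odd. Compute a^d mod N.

893 − 1 = 892 = 2^2 · 223, so d = 223.
2^1 ≡ 2 (mod 893)
2^2 ≡ 2^2 = 4 ≡ 4 (mod 893)
2^4 ≡ 4^2 = 16 ≡ 16 (mod 893)
2^8 ≡ 16^2 = 256 ≡ 256 (mod 893)
2^16 ≡ 256^2 = 65536 ≡ 347 (mod 893)
2^32 ≡ 347^2 = 120409 ≡ 747 (mod 893)
2^64 ≡ 747^2 = 558009 ≡ 777 (mod 893)
2^128 ≡ 777^2 = 603729 ≡ 61 (mod 893)
223 = 128 + 64 + 16 + 8 + 4 + 2 + 1 in binary powers of 2.
So 2^223 ≡ 61 · 777 · 347 · 256 · 16 · 4 · 2 ≡ 394 (mod 893).
Squaring chain: 394 → 747; never reaches −1, so base 2 is a Miller–Rabin witness that 893 is composite.

394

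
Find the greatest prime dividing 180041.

79

180041 = 43 · 4187
4187 = 53 · 79
79 is prime.
So 180041 = 43 · 53 · 79; the largest prime factor is 79.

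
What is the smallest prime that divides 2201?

31

2201 is odd.
Digit sum 5, not divisible by 3.
Ends in 1: not divisible by 5.
7: 2201 = 7·314 + 3
11: 2201 = 11·200 + 1
13: 2201 = 13·169 + 4
17: 2201 = 17·129 + 8
19: 2201 = 19·115 + 16
23: 2201 = 23·95 + 16
29: 2201 = 29·75 + 26
31: 2201 = 31·71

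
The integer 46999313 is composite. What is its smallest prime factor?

97

46999313 is odd.
Digit sum 44, not divisible by 3.
Ends in 3: not divisible by 5.
7: 46999313 = 7·6714187 + 4
11: 46999313 = 11·4272664 + 9
13: 46999313 = 13·3615331 + 10
17: 46999313 = 17·2764665 + 8
19: 46999313 = 19·2473648 + 1
23: 46999313 = 23·2043448 + 9
29: 46999313 = 29·1620665 + 28
31: 46999313 = 31·1516106 + 27
37: 46999313 = 37·1270251 + 26
41: 46999313 = 41·1146324 + 29
43: 46999313 = 43·1093007 + 12
47: 46999313 = 47·999985 + 18
53: 46999313 = 53·886779 + 26
59: 46999313 = 59·796598 + 31
61: 46999313 = 61·770480 + 33
67: 46999313 = 67·701482 + 19
71: 46999313 = 71·661962 + 11
73: 46999313 = 73·643826 + 15
79: 46999313 = 79·594928 + 1
83: 46999313 = 83·566256 + 65
89: 46999313 = 89·528082 + 15
97: 46999313 = 97·484529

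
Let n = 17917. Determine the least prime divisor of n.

19

17917 is odd.
Digit sum 25, not divisible by 3.
Ends in 7: not divisible by 5.
7: 17917 = 7·2559 + 4
11: 17917 = 11·1628 + 9
13: 17917 = 13·1378 + 3
17: 17917 = 17·1053 + 16
19: 17917 = 19·943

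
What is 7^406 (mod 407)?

81

7^1 ≡ 7 (mod 407)
7^2 ≡ 7^2 = 49 ≡ 49 (mod 407)
7^4 ≡ 49^2 = 2401 ≡ 366 (mod 407)
7^8 ≡ 366^2 = 133956 ≡ 53 (mod 407)
7^16 ≡ 53^2 = 2809 ≡ 367 (mod 407)
7^32 ≡ 367^2 = 134689 ≡ 379 (mod 407)
7^64 ≡ 379^2 = 143641 ≡ 377 (mod 407)
7^128 ≡ 377^2 = 142129 ≡ 86 (mod 407)
7^256 ≡ 86^2 = 7396 ≡ 70 (mod 407)
406 = 256 + 128 + 16 + 4 + 2 in binary powers of 2.
So 7^406 ≡ 70 · 86 · 367 · 366 · 49 ≡ 81 (mod 407).
Since 81 ≠ 1, base 7 is a Fermat witness: 407 is composite.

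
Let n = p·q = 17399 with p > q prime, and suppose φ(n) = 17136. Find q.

127

φ(n) = (p−1)(q−1) = n − (p+q) + 1, so p + q = 17399 − 17136 + 1 = 264.
p and q are the roots of t² − 264t + 17399 = 0.
Discriminant: 264² − 4·17399 = 69696 − 69596 = 100; √100 = 10.
q = (264 − 10)/2 = 127, p = (264 + 10)/2 = 137.
Check: 127 · 137 = 17399.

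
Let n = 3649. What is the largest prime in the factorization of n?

3649 = 41 · 89
89 is prime.
So 3649 = 41 · 89; the largest prime factor is 89.

89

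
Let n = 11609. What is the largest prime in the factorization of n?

11609 = 13 · 893
893 = 19 · 47
47 is prime.
So 11609 = 13 · 19 · 47; the largest prime factor is 47.

47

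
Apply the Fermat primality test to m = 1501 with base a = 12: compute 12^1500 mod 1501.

571

12^1 ≡ 12 (mod 1501)
12^2 ≡ 12^2 = 144 ≡ 144 (mod 1501)
12^4 ≡ 144^2 = 20736 ≡ 1223 (mod 1501)
12^8 ≡ 1223^2 = 1495729 ≡ 733 (mod 1501)
12^16 ≡ 733^2 = 537289 ≡ 1432 (mod 1501)
12^32 ≡ 1432^2 = 2050624 ≡ 258 (mod 1501)
12^64 ≡ 258^2 = 66564 ≡ 520 (mod 1501)
12^128 ≡ 520^2 = 270400 ≡ 220 (mod 1501)
12^256 ≡ 220^2 = 48400 ≡ 368 (mod 1501)
12^512 ≡ 368^2 = 135424 ≡ 334 (mod 1501)
12^1024 ≡ 334^2 = 111556 ≡ 482 (mod 1501)
1500 = 1024 + 256 + 128 + 64 + 16 + 8 + 4 in binary powers of 2.
So 12^1500 ≡ 482 · 368 · 220 · 520 · 1432 · 733 · 1223 ≡ 571 (mod 1501).
Since 571 ≠ 1, base 12 is a Fermat witness: 1501 is composite.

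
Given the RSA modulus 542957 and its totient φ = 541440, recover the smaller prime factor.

577

φ(n) = (p−1)(q−1) = n − (p+q) + 1, so p + q = 542957 − 541440 + 1 = 1518.
p and q are the roots of t² − 1518t + 542957 = 0.
Discriminant: 1518² − 4·542957 = 2304324 − 2171828 = 132496; √132496 = 364.
q = (1518 − 364)/2 = 577, p = (1518 + 364)/2 = 941.
Check: 577 · 941 = 542957.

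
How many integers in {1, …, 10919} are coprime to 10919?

10680

Factor: 10919 = 61 · 179.
φ(10919) = (61−1) · (179−1) = 60 · 178 = 10680.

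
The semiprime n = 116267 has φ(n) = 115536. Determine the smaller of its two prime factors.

φ(n) = (p−1)(q−1) = n − (p+q) + 1, so p + q = 116267 − 115536 + 1 = 732.
p and q are the roots of t² − 732t + 116267 = 0.
Discriminant: 732² − 4·116267 = 535824 − 465068 = 70756; √70756 = 266.
q = (732 − 266)/2 = 233, p = (732 + 266)/2 = 499.
Check: 233 · 499 = 116267.

233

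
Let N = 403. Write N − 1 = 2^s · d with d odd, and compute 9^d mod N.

403 − 1 = 402 = 2^1 · 201, so d = 201.
9^1 ≡ 9 (mod 403)
9^2 ≡ 9^2 = 81 ≡ 81 (mod 403)
9^4 ≡ 81^2 = 6561 ≡ 113 (mod 403)
9^8 ≡ 113^2 = 12769 ≡ 276 (mod 403)
9^16 ≡ 276^2 = 76176 ≡ 9 (mod 403)
9^32 ≡ 9^2 = 81 ≡ 81 (mod 403)
9^64 ≡ 81^2 = 6561 ≡ 113 (mod 403)
9^128 ≡ 113^2 = 12769 ≡ 276 (mod 403)
201 = 128 + 64 + 8 + 1 in binary powers of 2.
So 9^201 ≡ 276 · 113 · 276 · 9 ≡ 287 (mod 403).
Squaring chain: 287; never reaches −1, so base 9 is a Miller–Rabin witness that 403 is composite.

287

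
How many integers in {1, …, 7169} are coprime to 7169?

6996

Factor: 7169 = 67 · 107.
φ(7169) = (67−1) · (107−1) = 66 · 106 = 6996.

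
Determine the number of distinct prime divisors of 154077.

154077 = 3 · 51359
51359 = 7 · 7337
7337 = 11 · 667
667 = 23 · 29
154077 = 3 · 7 · 11 · 23 · 29, which has 5 distinct prime factors.

5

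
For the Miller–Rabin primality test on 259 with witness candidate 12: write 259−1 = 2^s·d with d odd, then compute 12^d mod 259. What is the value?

259 − 1 = 258 = 2^1 · 129, so d = 129.
12^1 ≡ 12 (mod 259)
12^2 ≡ 12^2 = 144 ≡ 144 (mod 259)
12^4 ≡ 144^2 = 20736 ≡ 16 (mod 259)
12^8 ≡ 16^2 = 256 ≡ 256 (mod 259)
12^16 ≡ 256^2 = 65536 ≡ 9 (mod 259)
12^32 ≡ 9^2 = 81 ≡ 81 (mod 259)
12^64 ≡ 81^2 = 6561 ≡ 86 (mod 259)
12^128 ≡ 86^2 = 7396 ≡ 144 (mod 259)
129 = 128 + 1 in binary powers of 2.
So 12^129 ≡ 144 · 12 ≡ 174 (mod 259).
Squaring chain: 174; never reaches −1, so base 12 is a Miller–Rabin witness that 259 is composite.

174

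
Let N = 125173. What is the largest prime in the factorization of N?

71

125173 = 41 · 3053
3053 = 43 · 71
71 is prime.
So 125173 = 41 · 43 · 71; the largest prime factor is 71.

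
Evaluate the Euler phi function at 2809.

Factor: 2809 = 53^2.
φ(2809) = 53^1·(53−1) = 2756.

2756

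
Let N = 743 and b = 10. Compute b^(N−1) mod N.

1

10^1 ≡ 10 (mod 743)
10^2 ≡ 10^2 = 100 ≡ 100 (mod 743)
10^4 ≡ 100^2 = 10000 ≡ 341 (mod 743)
10^8 ≡ 341^2 = 116281 ≡ 373 (mod 743)
10^16 ≡ 373^2 = 139129 ≡ 188 (mod 743)
10^32 ≡ 188^2 = 35344 ≡ 423 (mod 743)
10^64 ≡ 423^2 = 178929 ≡ 609 (mod 743)
10^128 ≡ 609^2 = 370881 ≡ 124 (mod 743)
10^256 ≡ 124^2 = 15376 ≡ 516 (mod 743)
10^512 ≡ 516^2 = 266256 ≡ 262 (mod 743)
742 = 512 + 128 + 64 + 32 + 4 + 2 in binary powers of 2.
So 10^742 ≡ 262 · 124 · 609 · 423 · 341 · 100 ≡ 1 (mod 743).
Since the result is 1, base 10 gives no evidence that 743 is composite.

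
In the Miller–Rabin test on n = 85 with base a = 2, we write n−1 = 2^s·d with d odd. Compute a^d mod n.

32

85 − 1 = 84 = 2^2 · 21, so d = 21.
2^1 ≡ 2 (mod 85)
2^2 ≡ 2^2 = 4 ≡ 4 (mod 85)
2^4 ≡ 4^2 = 16 ≡ 16 (mod 85)
2^8 ≡ 16^2 = 256 ≡ 1 (mod 85)
2^16 ≡ 1^2 = 1 ≡ 1 (mod 85)
21 = 16 + 4 + 1 in binary powers of 2.
So 2^21 ≡ 1 · 16 · 2 ≡ 32 (mod 85).
Squaring chain: 32 → 4; never reaches −1, so base 2 is a Miller–Rabin witness that 85 is composite.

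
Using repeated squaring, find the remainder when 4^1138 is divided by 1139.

33

4^1 ≡ 4 (mod 1139)
4^2 ≡ 4^2 = 16 ≡ 16 (mod 1139)
4^4 ≡ 16^2 = 256 ≡ 256 (mod 1139)
4^8 ≡ 256^2 = 65536 ≡ 613 (mod 1139)
4^16 ≡ 613^2 = 375769 ≡ 1038 (mod 1139)
4^32 ≡ 1038^2 = 1077444 ≡ 1089 (mod 1139)
4^64 ≡ 1089^2 = 1185921 ≡ 222 (mod 1139)
4^128 ≡ 222^2 = 49284 ≡ 307 (mod 1139)
4^256 ≡ 307^2 = 94249 ≡ 851 (mod 1139)
4^512 ≡ 851^2 = 724201 ≡ 936 (mod 1139)
4^1024 ≡ 936^2 = 876096 ≡ 205 (mod 1139)
1138 = 1024 + 64 + 32 + 16 + 2 in binary powers of 2.
So 4^1138 ≡ 205 · 222 · 1089 · 1038 · 16 ≡ 33 (mod 1139).
Since 33 ≠ 1, base 4 is a Fermat witness: 1139 is composite.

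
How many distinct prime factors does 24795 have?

4

24795 = 3^2 · 2755
2755 = 5 · 551
551 = 19 · 29
24795 = 3^2 · 5 · 19 · 29, which has 4 distinct prime factors.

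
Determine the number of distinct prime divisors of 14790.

5

14790 = 2 · 7395
7395 = 3 · 2465
2465 = 5 · 493
493 = 17 · 29
14790 = 2 · 3 · 5 · 17 · 29, which has 5 distinct prime factors.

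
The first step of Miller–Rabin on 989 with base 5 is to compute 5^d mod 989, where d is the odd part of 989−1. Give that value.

89

989 − 1 = 988 = 2^2 · 247, so d = 247.
5^1 ≡ 5 (mod 989)
5^2 ≡ 5^2 = 25 ≡ 25 (mod 989)
5^4 ≡ 25^2 = 625 ≡ 625 (mod 989)
5^8 ≡ 625^2 = 390625 ≡ 959 (mod 989)
5^16 ≡ 959^2 = 919681 ≡ 900 (mod 989)
5^32 ≡ 900^2 = 810000 ≡ 9 (mod 989)
5^64 ≡ 9^2 = 81 ≡ 81 (mod 989)
5^128 ≡ 81^2 = 6561 ≡ 627 (mod 989)
247 = 128 + 64 + 32 + 16 + 4 + 2 + 1 in binary powers of 2.
So 5^247 ≡ 627 · 81 · 9 · 900 · 625 · 25 · 5 ≡ 89 (mod 989).
Squaring chain: 89 → 9; never reaches −1, so base 5 is a Miller–Rabin witness that 989 is composite.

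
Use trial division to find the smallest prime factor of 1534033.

1534033 is odd.
Digit sum 19, not divisible by 3.
Ends in 3: not divisible by 5.
7: 1534033 = 7·219147 + 4
11: 1534033 = 11·139457 + 6
13: 1534033 = 13·118002 + 7
17: 1534033 = 17·90237 + 4
19: 1534033 = 19·80738 + 11
23: 1534033 = 23·66697 + 2
29: 1534033 = 29·52897 + 20
31: 1534033 = 31·49484 + 29
37: 1534033 = 37·41460 + 13
41: 1534033 = 41·37415 + 18
43: 1534033 = 43·35675 + 8
47: 1534033 = 47·32639

47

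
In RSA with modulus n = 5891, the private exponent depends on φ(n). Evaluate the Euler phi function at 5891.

Factor: 5891 = 43 · 137.
φ(5891) = (43−1) · (137−1) = 42 · 136 = 5712.

5712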